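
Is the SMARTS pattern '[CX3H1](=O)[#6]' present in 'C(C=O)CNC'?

Yes

The pattern [CX3H1](=O)[#6] describes an sp2 carbon with one H, double-bonded to O and single-bonded to carbon — an aldehyde.
The molecule carries an aldehyde (-CHO), whose atoms satisfy every constraint of the query, so the pattern matches.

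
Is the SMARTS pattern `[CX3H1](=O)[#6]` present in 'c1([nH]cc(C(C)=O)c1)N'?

No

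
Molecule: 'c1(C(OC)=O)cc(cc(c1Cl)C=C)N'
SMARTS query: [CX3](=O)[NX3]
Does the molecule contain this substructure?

The pattern [CX3](=O)[NX3] describes a carbonyl carbon bonded to a trivalent nitrogen — an amide.
The closest candidate here is a primary amino group (-NH2), but the -NH2 is not attached to a carbonyl carbon. No other fragment satisfies the full query, so there is no match.

No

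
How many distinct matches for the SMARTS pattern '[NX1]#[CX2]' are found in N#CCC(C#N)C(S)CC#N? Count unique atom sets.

3

[NX1]#[CX2] is the SMARTS for a nitrile: a nitrogen triple-bonded to a two-connected carbon.
The molecule carries 3 separate instances of a nitrile (-C#N) meeting every constraint; each maps to a distinct set of atoms, giving 3 matches.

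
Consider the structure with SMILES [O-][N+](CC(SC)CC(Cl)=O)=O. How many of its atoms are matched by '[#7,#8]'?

The query [#7,#8] means: nitrogen or oxygen (comma = OR).
Check the 11 heavy atoms by environment: 5× C → no; 2× O → match; 1× Cl → no; 1× N (charge +1) → match; 1× O (charge -1) → match; 1× S → no.
Summing the matching environments: 2 + 1 + 1 = 4 matching atoms.

4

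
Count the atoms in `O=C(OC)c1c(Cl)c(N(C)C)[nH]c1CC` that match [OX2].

1

Check the 15 heavy atoms by environment: 1× n (aromatic, X3) → no; 4× c (aromatic, X3) → no; 1× C (X3) → no; 1× O (X1) → no; 1× O (X2) → match; 5× C (X4) → no; 1× N (X3) → no; 1× Cl (X1) → no.
That gives 1 matching atom.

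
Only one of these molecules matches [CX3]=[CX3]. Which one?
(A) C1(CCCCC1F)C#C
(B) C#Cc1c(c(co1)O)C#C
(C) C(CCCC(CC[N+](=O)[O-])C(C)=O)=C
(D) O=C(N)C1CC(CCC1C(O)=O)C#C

C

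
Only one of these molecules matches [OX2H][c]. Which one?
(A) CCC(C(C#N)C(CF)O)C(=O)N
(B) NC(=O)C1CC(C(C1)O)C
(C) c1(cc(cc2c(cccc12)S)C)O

C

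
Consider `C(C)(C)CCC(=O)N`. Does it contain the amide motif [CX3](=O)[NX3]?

The pattern [CX3](=O)[NX3] describes a carbonyl carbon bonded to a trivalent nitrogen — an amide.
The molecule carries a primary amide (-C(=O)NH2), whose atoms satisfy every constraint of the query, so the pattern matches.

Yes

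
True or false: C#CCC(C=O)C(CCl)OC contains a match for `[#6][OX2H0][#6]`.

True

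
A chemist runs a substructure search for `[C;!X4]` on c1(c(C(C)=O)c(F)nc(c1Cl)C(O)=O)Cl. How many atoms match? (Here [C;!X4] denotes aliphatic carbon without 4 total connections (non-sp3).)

Check the 15 heavy atoms by environment: 1× n (aromatic, X2) → no; 5× c (aromatic, X3) → no; 2× C (X3) → match; 2× O (X1) → no; 1× C (X4) → no; 2× Cl (X1) → no; 1× O (X2) → no; 1× F (X1) → no.
That gives 2 matching atoms.

2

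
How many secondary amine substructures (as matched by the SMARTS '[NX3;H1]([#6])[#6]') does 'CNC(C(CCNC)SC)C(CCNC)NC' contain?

4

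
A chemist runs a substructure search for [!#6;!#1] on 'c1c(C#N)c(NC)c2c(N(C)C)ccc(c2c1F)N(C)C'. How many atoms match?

The query [!#6;!#1] means: not carbon and not hydrogen — any heteroatom.
Check the 21 heavy atoms by environment: 10× c (aromatic) → no; 4× N → match; 6× C → no; 1× F → match.
Summing the matching environments: 4 + 1 = 5 matching atoms.

5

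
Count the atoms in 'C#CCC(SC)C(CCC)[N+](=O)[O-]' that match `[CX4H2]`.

3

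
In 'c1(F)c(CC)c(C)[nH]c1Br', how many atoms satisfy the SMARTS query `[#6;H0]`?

The query [#6;H0] means: any carbon with no attached hydrogen.
Check the 10 heavy atoms by environment: 1× n (aromatic, H1) → no; 4× c (aromatic, H0) → match; 1× F (H0) → no; 2× C (H3) → no; 1× Br (H0) → no; 1× C (H2) → no.
That gives 4 matching atoms.

4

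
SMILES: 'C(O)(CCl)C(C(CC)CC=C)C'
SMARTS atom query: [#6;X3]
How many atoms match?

2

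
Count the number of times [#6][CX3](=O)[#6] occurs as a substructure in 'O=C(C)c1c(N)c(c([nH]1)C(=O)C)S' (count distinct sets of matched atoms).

[#6][CX3](=O)[#6] is the SMARTS for a ketone: a carbonyl carbon (no H) flanked by two carbons.
The molecule carries 2 separate instances of an acetyl/ketone group (-C(=O)CH3) meeting every constraint; each maps to a distinct set of atoms, giving 2 matches.

2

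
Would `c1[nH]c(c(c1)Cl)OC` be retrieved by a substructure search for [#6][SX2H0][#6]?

The pattern [#6][SX2H0][#6] describes an aliphatic sulfur bridging two carbons with no H on the sulfur — a thioether.
The closest candidate here is a methoxy ether (-OCH3), but the bridging atom is O, not S. No other fragment satisfies the full query, so there is no match.

No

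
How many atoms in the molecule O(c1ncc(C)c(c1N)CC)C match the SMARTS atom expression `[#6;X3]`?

The query [#6;X3] means: any carbon (aromatic or not) with three total connections.
Check the 12 heavy atoms by environment: 1× n (aromatic, X2) → no; 5× c (aromatic, X3) → match; 4× C (X4) → no; 1× N (X3) → no; 1× O (X2) → no.
That gives 5 matching atoms.

5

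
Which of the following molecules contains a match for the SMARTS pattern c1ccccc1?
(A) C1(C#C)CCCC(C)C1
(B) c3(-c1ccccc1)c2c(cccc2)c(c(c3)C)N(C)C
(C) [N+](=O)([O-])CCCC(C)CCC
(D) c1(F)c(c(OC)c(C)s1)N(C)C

c1ccccc1 describes six aromatic carbons in a ring (a benzene ring).
(A) has a methyl group (-CH3) but no six-membered all-carbon aromatic ring is present.
(B) contains a phenyl ring, which satisfies every atom and bond constraint.
(C) has a methyl group (-CH3) but no six-membered all-carbon aromatic ring is present.
(D) has a methyl group (-CH3) but no six-membered all-carbon aromatic ring is present.
So the answer is (B).

B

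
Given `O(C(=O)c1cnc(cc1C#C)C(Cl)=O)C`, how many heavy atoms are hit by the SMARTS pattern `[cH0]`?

3

Check the 15 heavy atoms by environment: 1× n (aromatic, H0) → no; 2× c (aromatic, H1) → no; 3× c (aromatic, H0) → match; 3× C (H0) → no; 3× O (H0) → no; 1× Cl (H0) → no; 1× C (H1) → no; 1× C (H3) → no.
That gives 3 matching atoms.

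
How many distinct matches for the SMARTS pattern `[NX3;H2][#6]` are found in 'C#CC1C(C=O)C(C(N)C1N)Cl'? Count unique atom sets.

[NX3;H2][#6] is the SMARTS for a primary amine: a trivalent nitrogen with two H attached to carbon.
The molecule carries 2 separate instances of a primary amino group (-NH2) meeting every constraint; each maps to a distinct set of atoms, giving 2 matches.

2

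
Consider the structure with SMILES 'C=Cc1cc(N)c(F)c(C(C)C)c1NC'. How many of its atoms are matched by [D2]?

3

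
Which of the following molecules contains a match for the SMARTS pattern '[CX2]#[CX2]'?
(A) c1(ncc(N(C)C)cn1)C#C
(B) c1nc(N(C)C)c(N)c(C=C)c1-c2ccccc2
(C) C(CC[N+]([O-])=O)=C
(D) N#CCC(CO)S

[CX2]#[CX2] describes a carbon-carbon triple bond (an alkyne).
(A) contains an ethynyl group (-C#CH), which satisfies every atom and bond constraint.
(B) has a vinyl group (-CH=CH2) but the C=C is a double bond; both carbons are CX3, not CX2.
(C) has a vinyl group (-CH=CH2) but the C=C is a double bond; both carbons are CX3, not CX2.
(D) has a nitrile (-C#N) but the triple bond is C#N, not C#C.
So the answer is (A).

A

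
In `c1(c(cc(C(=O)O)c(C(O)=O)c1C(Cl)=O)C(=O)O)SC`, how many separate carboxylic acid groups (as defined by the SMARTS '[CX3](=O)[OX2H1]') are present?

3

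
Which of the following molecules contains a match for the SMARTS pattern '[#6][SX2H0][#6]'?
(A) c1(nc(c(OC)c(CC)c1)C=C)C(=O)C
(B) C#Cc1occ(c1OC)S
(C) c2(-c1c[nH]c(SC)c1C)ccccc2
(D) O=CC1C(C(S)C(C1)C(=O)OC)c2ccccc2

C

[#6][SX2H0][#6] describes an aliphatic sulfur bridging two carbons with no H on the sulfur (a thioether).
(A) has a methoxy ether (-OCH3) but the bridging atom is O, not S.
(B) has a methoxy ether (-OCH3) but the bridging atom is O, not S.
(C) contains a methylthio ether (-SCH3), which satisfies every atom and bond constraint.
(D) has a thiol (-SH) but the sulfur has H1, not H0 bridging two carbons.
So the answer is (C).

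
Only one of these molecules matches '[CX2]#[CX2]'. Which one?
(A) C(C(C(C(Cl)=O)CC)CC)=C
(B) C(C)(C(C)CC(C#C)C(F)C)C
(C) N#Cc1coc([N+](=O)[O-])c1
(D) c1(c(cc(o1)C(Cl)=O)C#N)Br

B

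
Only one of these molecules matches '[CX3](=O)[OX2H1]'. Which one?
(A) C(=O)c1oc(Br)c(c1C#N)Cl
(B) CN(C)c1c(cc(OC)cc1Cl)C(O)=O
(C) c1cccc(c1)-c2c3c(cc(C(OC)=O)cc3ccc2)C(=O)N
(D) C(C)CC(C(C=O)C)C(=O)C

[CX3](=O)[OX2H1] describes an sp2 carbon double-bonded to O and single-bonded to an -OH oxygen (a carboxylic acid).
(A) has an aldehyde (-CHO) but there is no singly-bonded oxygen on the carbonyl carbon.
(B) contains a carboxylic acid group (-C(=O)OH), which satisfies every atom and bond constraint.
(C) has a methyl-ester group (-C(=O)OCH3) but the singly-bonded O has no H (OX2H0, not OX2H1).
(D) has an aldehyde (-CHO) but there is no singly-bonded oxygen on the carbonyl carbon.
So the answer is (B).

B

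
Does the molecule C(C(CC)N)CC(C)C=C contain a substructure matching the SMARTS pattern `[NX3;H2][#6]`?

The pattern [NX3;H2][#6] describes a trivalent nitrogen with two H attached to carbon — a primary amine.
The molecule carries a primary amino group (-NH2), whose atoms satisfy every constraint of the query, so the pattern matches.

Yes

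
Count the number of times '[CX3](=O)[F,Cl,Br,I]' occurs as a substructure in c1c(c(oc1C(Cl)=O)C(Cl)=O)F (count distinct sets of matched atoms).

2

[CX3](=O)[F,Cl,Br,I] is the SMARTS for an acyl halide: a carbonyl carbon bonded to a halogen.
The molecule carries 2 separate instances of an acyl chloride (-C(=O)Cl) meeting every constraint; each maps to a distinct set of atoms, giving 2 matches.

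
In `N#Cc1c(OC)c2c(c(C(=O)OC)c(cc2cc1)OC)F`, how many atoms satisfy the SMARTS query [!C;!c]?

6

The query [!C;!c] means: neither aliphatic nor aromatic carbon — same as [!#6].
Check the 21 heavy atoms by environment: 10× c (aromatic) → no; 5× C → no; 4× O → match; 1× N → match; 1× F → match.
Summing the matching environments: 4 + 1 + 1 = 6 matching atoms.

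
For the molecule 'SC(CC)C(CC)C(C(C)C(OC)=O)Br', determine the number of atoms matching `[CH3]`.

4

The query [CH3] means: aliphatic carbon with exactly three hydrogens.
Check the 15 heavy atoms by environment: 4× C (H3) → match; 4× C (H1) → no; 2× C (H2) → no; 1× Br (H0) → no; 1× C (H0) → no; 2× O (H0) → no; 1× S (H1) → no.
That gives 4 matching atoms.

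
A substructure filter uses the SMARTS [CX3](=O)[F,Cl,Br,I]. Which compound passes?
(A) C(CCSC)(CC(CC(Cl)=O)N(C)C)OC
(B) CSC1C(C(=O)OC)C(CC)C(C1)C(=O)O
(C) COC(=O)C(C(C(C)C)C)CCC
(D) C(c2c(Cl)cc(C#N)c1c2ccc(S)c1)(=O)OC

[CX3](=O)[F,Cl,Br,I] describes a carbonyl carbon bonded to a halogen (an acyl halide).
(A) contains an acyl chloride (-C(=O)Cl), which satisfies every atom and bond constraint.
(B) has a methyl-ester group (-C(=O)OCH3) but the carbonyl is bonded to -O-C, not to a halogen.
(C) has a methyl-ester group (-C(=O)OCH3) but the carbonyl is bonded to -O-C, not to a halogen.
(D) has a chloro substituent but the Cl is not on a carbonyl carbon.
So the answer is (A).

A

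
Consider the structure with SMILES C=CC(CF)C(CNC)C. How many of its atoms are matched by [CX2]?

Check the 10 heavy atoms by environment: 6× C (X4) → no; 2× C (X3) → no; 1× N (X3) → no; 1× F (X1) → no.
No environment satisfies the query, so 0 matching atoms.

0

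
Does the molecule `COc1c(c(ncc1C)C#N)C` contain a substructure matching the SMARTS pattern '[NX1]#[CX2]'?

Yes

The pattern [NX1]#[CX2] describes a nitrogen triple-bonded to a two-connected carbon — a nitrile.
The molecule carries a nitrile (-C#N), whose atoms satisfy every constraint of the query, so the pattern matches.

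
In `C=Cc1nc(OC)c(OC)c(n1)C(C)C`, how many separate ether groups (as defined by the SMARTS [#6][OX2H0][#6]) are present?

2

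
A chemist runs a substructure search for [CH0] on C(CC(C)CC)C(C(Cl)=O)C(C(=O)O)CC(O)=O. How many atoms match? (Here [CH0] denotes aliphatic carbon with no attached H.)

3

The query [CH0] means: aliphatic carbon with no attached hydrogen.
Check the 18 heavy atoms by environment: 2× C (H3) → no; 3× C (H1) → no; 4× C (H2) → no; 3× C (H0) → match; 3× O (H0) → no; 1× Cl (H0) → no; 2× O (H1) → no.
That gives 3 matching atoms.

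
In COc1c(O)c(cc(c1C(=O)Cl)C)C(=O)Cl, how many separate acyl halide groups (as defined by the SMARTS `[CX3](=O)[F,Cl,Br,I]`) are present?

2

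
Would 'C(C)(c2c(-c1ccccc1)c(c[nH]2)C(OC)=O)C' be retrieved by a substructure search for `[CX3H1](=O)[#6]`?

The pattern [CX3H1](=O)[#6] describes an sp2 carbon with one H, double-bonded to O and single-bonded to carbon — an aldehyde.
The closest candidate here is a methyl-ester group (-C(=O)OCH3), but the carbonyl carbon has H0, not H1. No other fragment satisfies the full query, so there is no match.

No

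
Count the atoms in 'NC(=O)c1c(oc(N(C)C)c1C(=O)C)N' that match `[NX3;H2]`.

2

The query [NX3;H2] means: aliphatic N with 3 total connections, two of them H — an -NH2 nitrogen (amine or amide).
Check the 15 heavy atoms by environment: 1× o (aromatic, H0, X2) → no; 4× c (aromatic, H0, X3) → no; 2× C (H0, X3) → no; 2× O (H0, X1) → no; 3× C (H3, X4) → no; 2× N (H2, X3) → match; 1× N (H0, X3) → no.
That gives 2 matching atoms.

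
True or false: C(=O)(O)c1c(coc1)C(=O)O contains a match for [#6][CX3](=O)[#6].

False

The pattern [#6][CX3](=O)[#6] describes a carbonyl carbon (no H) flanked by two carbons — a ketone.
The closest candidate here is a carboxylic acid group (-C(=O)OH), but one neighbour of the carbonyl carbon is O, not C. No other fragment satisfies the full query, so there is no match.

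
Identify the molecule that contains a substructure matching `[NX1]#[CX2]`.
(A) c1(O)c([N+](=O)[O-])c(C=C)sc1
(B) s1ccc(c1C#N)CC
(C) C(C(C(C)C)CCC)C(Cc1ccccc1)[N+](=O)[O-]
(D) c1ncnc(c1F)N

B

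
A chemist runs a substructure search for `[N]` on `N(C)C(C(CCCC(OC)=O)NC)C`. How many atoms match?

Check the 14 heavy atoms by environment: 10× C → no; 2× O → no; 2× N → match.
That gives 2 matching atoms.

2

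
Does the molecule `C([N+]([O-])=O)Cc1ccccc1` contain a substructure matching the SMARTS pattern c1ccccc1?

Yes

The pattern c1ccccc1 describes six aromatic carbons in a ring — a benzene ring.
The molecule carries a phenyl ring, whose atoms satisfy every constraint of the query, so the pattern matches.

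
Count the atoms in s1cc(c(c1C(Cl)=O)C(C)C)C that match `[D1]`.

5

Check the 12 heavy atoms by environment: 1× s (aromatic, D2) → no; 3× c (aromatic, D3) → no; 1× c (aromatic, D2) → no; 3× C (D1) → match; 2× C (D3) → no; 1× O (D1) → match; 1× Cl (D1) → match.
Summing the matching environments: 3 + 1 + 1 = 5 matching atoms.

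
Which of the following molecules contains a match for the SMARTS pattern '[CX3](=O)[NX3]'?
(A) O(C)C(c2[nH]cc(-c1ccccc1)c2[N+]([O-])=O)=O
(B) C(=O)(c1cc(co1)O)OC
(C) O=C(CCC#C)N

C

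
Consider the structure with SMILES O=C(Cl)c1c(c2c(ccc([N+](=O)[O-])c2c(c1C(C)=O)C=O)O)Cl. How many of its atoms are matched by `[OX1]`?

5

The query [OX1] means: aliphatic oxygen with one total connection — typically a carbonyl =O or an oxide.
Check the 23 heavy atoms by environment: 10× c (aromatic, X3) → no; 3× C (X3) → no; 4× O (X1) → match; 1× C (X4) → no; 2× Cl (X1) → no; 1× N (charge +1, X3) → no; 1× O (charge -1, X1) → match; 1× O (X2) → no.
Summing the matching environments: 4 + 1 = 5 matching atoms.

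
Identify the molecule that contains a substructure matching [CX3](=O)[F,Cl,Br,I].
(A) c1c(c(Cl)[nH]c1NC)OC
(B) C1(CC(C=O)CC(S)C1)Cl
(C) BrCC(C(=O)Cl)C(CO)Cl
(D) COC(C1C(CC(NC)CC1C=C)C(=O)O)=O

C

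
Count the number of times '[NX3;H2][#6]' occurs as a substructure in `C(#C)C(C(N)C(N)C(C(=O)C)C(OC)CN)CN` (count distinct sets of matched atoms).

4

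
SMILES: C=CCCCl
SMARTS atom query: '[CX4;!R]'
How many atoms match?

The query [CX4;!R] means: aliphatic carbon with four total connections, not in a ring.
Check the 5 heavy atoms by environment: 2× C (X4, acyclic) → match; 1× Cl (X1, acyclic) → no; 2× C (X3, acyclic) → no.
That gives 2 matching atoms.

2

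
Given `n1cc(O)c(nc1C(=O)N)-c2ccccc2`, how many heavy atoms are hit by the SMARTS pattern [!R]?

4

The query [!R] means: !R matches any atom not in a ring.
Check the 16 heavy atoms by environment: 2× n (aromatic, in 6-ring) → no; 10× c (aromatic, in 6-ring) → no; 1× C (acyclic) → match; 2× O (acyclic) → match; 1× N (acyclic) → match.
Summing the matching environments: 1 + 2 + 1 = 4 matching atoms.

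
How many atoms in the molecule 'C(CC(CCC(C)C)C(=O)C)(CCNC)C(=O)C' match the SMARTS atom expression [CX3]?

Check the 18 heavy atoms by environment: 13× C (X4) → no; 2× C (X3) → match; 2× O (X1) → no; 1× N (X3) → no.
That gives 2 matching atoms.

2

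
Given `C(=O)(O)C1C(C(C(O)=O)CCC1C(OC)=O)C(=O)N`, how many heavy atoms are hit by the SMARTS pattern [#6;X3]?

4

The query [#6;X3] means: any carbon (aromatic or not) with three total connections.
Check the 19 heavy atoms by environment: 7× C (X4) → no; 4× C (X3) → match; 4× O (X1) → no; 3× O (X2) → no; 1× N (X3) → no.
That gives 4 matching atoms.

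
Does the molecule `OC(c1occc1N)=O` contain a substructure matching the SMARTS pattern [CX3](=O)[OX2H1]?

Yes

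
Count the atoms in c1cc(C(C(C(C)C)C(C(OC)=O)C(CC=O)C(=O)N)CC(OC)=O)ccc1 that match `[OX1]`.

4

Check the 28 heavy atoms by environment: 11× C (X4) → no; 4× C (X3) → no; 4× O (X1) → match; 2× O (X2) → no; 6× c (aromatic, X3) → no; 1× N (X3) → no.
That gives 4 matching atoms.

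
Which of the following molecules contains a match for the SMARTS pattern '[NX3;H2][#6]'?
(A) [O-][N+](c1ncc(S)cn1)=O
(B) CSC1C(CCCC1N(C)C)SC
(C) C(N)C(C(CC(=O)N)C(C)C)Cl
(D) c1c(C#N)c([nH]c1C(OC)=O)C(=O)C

[NX3;H2][#6] describes a trivalent nitrogen with two H attached to carbon (a primary amine).
(A) has a nitro group (-[N+](=O)[O-]) but the nitrogen is [N+] with no H, not NX3H2.
(B) has a dimethylamino group (-N(CH3)2) but the nitrogen has H0, not H2.
(C) contains a primary amino group (-NH2), which satisfies every atom and bond constraint.
(D) has a nitrile (-C#N) but the nitrogen is NX1 (triple-bonded), not NX3 with two H.
So the answer is (C).

C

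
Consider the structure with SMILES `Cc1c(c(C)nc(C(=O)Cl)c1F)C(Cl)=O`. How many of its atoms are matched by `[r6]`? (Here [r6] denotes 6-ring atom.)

The query [r6] means: r6 matches atoms in a six-membered ring.
Check the 15 heavy atoms by environment: 1× n (aromatic, in 6-ring) → match; 5× c (aromatic, in 6-ring) → match; 4× C (acyclic) → no; 2× O (acyclic) → no; 2× Cl (acyclic) → no; 1× F (acyclic) → no.
Summing the matching environments: 1 + 5 = 6 matching atoms.

6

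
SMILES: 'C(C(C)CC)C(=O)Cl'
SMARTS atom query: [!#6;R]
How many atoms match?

0

The query [!#6;R] means: non-carbon atom that is part of a ring.
Check the 8 heavy atoms by environment: 6× C (acyclic) → no; 1× O (acyclic) → no; 1× Cl (acyclic) → no.
No environment satisfies the query, so 0 matching atoms.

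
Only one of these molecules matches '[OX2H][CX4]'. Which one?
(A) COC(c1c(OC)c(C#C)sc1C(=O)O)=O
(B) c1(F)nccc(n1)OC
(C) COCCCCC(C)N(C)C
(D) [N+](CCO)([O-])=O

D

[OX2H][CX4] describes a hydroxyl oxygen bound to an sp3 (X4) carbon (an aliphatic alcohol).
(A) has a methoxy ether (-OCH3) but the oxygen has H0 (ether), not H1.
(B) has a methoxy ether (-OCH3) but the oxygen has H0 (ether), not H1.
(C) has a methoxy ether (-OCH3) but the oxygen has H0 (ether), not H1.
(D) contains a hydroxyl group (-OH), which satisfies every atom and bond constraint.
So the answer is (D).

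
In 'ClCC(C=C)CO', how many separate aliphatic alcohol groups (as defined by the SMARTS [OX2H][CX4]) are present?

1

[OX2H][CX4] is the SMARTS for an aliphatic alcohol: a hydroxyl oxygen bound to an sp3 (X4) carbon.
Exactly one fragment in the molecule meets all constraints, giving 1 match.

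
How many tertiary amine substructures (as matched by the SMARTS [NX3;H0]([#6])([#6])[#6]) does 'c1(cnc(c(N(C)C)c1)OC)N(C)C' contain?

[NX3;H0]([#6])([#6])[#6] is the SMARTS for a tertiary amine: a trivalent nitrogen with no H, bonded to three carbons.
The molecule carries 2 separate instances of a dimethylamino group (-N(CH3)2) meeting every constraint; each maps to a distinct set of atoms, giving 2 matches.

2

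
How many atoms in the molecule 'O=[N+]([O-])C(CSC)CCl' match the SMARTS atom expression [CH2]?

The query [CH2] means: aliphatic carbon with exactly two hydrogens.
Check the 9 heavy atoms by environment: 2× C (H2) → match; 1× C (H1) → no; 1× S (H0) → no; 1× C (H3) → no; 1× Cl (H0) → no; 1× N (charge +1, H0) → no; 1× O (charge -1, H0) → no; 1× O (H0) → no.
That gives 2 matching atoms.

2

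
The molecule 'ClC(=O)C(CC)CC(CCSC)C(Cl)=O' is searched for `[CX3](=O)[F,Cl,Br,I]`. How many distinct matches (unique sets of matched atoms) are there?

[CX3](=O)[F,Cl,Br,I] is the SMARTS for an acyl halide: a carbonyl carbon bonded to a halogen.
The molecule carries 2 separate instances of an acyl chloride (-C(=O)Cl) meeting every constraint; each maps to a distinct set of atoms, giving 2 matches.

2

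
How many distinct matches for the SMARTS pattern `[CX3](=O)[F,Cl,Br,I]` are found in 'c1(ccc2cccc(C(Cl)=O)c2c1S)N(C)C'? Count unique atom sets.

[CX3](=O)[F,Cl,Br,I] is the SMARTS for an acyl halide: a carbonyl carbon bonded to a halogen.
Exactly one fragment in the molecule meets all constraints, giving 1 match.

1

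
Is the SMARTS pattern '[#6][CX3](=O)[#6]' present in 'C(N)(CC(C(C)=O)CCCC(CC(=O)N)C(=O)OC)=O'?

The pattern [#6][CX3](=O)[#6] describes a carbonyl carbon (no H) flanked by two carbons — a ketone.
The molecule carries an acetyl/ketone group (-C(=O)CH3), whose atoms satisfy every constraint of the query, so the pattern matches.

Yes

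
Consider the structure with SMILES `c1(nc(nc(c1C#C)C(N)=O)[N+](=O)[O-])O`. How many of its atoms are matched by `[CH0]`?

The query [CH0] means: aliphatic carbon with no attached hydrogen.
Check the 15 heavy atoms by environment: 2× n (aromatic, H0) → no; 4× c (aromatic, H0) → no; 2× C (H0) → match; 2× O (H0) → no; 1× N (H2) → no; 1× N (charge +1, H0) → no; 1× O (charge -1, H0) → no; 1× O (H1) → no; 1× C (H1) → no.
That gives 2 matching atoms.

2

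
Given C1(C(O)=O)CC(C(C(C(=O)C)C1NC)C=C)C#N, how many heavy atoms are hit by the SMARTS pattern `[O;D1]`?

3

The query [O;D1] means: aliphatic oxygen bonded to exactly one heavy atom.
Check the 18 heavy atoms by environment: 7× C (D3) → no; 3× C (D2) → no; 3× C (D1) → no; 1× N (D2) → no; 1× N (D1) → no; 3× O (D1) → match.
That gives 3 matching atoms.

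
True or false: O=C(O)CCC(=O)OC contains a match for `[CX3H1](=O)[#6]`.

False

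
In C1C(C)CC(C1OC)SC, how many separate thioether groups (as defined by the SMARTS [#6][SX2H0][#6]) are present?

1

[#6][SX2H0][#6] is the SMARTS for a thioether: an aliphatic sulfur bridging two carbons with no H on the sulfur.
Exactly one fragment in the molecule meets all constraints, giving 1 match.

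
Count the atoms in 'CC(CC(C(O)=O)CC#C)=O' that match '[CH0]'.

The query [CH0] means: aliphatic carbon with no attached hydrogen.
Check the 11 heavy atoms by environment: 2× C (H2) → no; 2× C (H1) → no; 3× C (H0) → match; 2× O (H0) → no; 1× O (H1) → no; 1× C (H3) → no.
That gives 3 matching atoms.

3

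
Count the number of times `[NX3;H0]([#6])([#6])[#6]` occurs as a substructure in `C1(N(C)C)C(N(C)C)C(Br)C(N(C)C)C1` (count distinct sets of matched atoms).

3

[NX3;H0]([#6])([#6])[#6] is the SMARTS for a tertiary amine: a trivalent nitrogen with no H, bonded to three carbons.
The molecule carries 3 separate instances of a dimethylamino group (-N(CH3)2) meeting every constraint; each maps to a distinct set of atoms, giving 3 matches.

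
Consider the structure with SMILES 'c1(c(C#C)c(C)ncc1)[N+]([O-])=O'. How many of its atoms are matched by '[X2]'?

The query [X2] means: any atom with exactly two total connections (bonds + H).
Check the 12 heavy atoms by environment: 1× n (aromatic, X2) → match; 5× c (aromatic, X3) → no; 1× N (charge +1, X3) → no; 1× O (charge -1, X1) → no; 1× O (X1) → no; 2× C (X2) → match; 1× C (X4) → no.
Summing the matching environments: 1 + 2 = 3 matching atoms.

3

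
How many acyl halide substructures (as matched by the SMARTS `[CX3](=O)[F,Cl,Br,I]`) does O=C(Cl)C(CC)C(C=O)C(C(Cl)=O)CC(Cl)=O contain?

3

[CX3](=O)[F,Cl,Br,I] is the SMARTS for an acyl halide: a carbonyl carbon bonded to a halogen.
The molecule carries 3 separate instances of an acyl chloride (-C(=O)Cl) meeting every constraint; each maps to a distinct set of atoms, giving 3 matches.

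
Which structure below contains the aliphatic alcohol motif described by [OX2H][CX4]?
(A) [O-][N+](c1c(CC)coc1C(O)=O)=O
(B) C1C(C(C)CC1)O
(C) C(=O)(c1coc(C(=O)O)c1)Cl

B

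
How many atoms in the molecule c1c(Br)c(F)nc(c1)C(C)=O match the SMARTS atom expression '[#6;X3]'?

6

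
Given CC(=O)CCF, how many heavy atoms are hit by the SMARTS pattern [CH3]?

1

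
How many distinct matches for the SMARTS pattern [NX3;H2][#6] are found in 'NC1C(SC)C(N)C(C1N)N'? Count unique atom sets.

[NX3;H2][#6] is the SMARTS for a primary amine: a trivalent nitrogen with two H attached to carbon.
The molecule carries 4 separate instances of a primary amino group (-NH2) meeting every constraint; each maps to a distinct set of atoms, giving 4 matches.

4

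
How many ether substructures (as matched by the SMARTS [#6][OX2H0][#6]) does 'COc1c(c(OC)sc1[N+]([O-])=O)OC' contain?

3

[#6][OX2H0][#6] is the SMARTS for an ether: an aliphatic oxygen bridging two carbons with no H on the oxygen.
The molecule carries 3 separate instances of a methoxy ether (-OCH3) meeting every constraint; each maps to a distinct set of atoms, giving 3 matches.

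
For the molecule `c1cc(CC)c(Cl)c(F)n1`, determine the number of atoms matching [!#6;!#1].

3

The query [!#6;!#1] means: not carbon and not hydrogen — any heteroatom.
Check the 10 heavy atoms by environment: 1× n (aromatic) → match; 5× c (aromatic) → no; 2× C → no; 1× Cl → match; 1× F → match.
Summing the matching environments: 1 + 1 + 1 = 3 matching atoms.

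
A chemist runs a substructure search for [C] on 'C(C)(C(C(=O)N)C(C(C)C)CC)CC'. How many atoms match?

The query [C] means: uppercase C matches aliphatic (non-aromatic) carbon only.
Check the 14 heavy atoms by environment: 12× C → match; 1× O → no; 1× N → no.
That gives 12 matching atoms.

12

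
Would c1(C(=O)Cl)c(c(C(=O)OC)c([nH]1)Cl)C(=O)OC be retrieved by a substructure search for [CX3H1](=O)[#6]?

No

The pattern [CX3H1](=O)[#6] describes an sp2 carbon with one H, double-bonded to O and single-bonded to carbon — an aldehyde.
The closest candidate here is a methyl-ester group (-C(=O)OCH3), but the carbonyl carbon has H0, not H1. No other fragment satisfies the full query, so there is no match.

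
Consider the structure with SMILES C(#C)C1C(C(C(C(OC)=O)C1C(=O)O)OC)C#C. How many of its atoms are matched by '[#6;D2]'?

The query [#6;D2] means: any carbon bonded to exactly two heavy atoms.
Check the 18 heavy atoms by environment: 7× C (D3) → no; 3× O (D1) → no; 2× O (D2) → no; 4× C (D1) → no; 2× C (D2) → match.
That gives 2 matching atoms.

2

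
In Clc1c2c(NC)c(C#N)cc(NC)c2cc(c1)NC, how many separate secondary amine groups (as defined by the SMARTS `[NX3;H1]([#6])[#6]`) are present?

3

[NX3;H1]([#6])[#6] is the SMARTS for a secondary amine: a trivalent nitrogen with one H, bonded to two carbons.
The molecule carries 3 separate instances of an N-methylamino group (-NHCH3) meeting every constraint; each maps to a distinct set of atoms, giving 3 matches.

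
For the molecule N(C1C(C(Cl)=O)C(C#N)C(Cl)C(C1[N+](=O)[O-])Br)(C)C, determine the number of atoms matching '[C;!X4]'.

2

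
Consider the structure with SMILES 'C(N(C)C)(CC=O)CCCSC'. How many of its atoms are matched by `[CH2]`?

4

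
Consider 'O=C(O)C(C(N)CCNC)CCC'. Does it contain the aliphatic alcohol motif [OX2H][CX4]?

No

The pattern [OX2H][CX4] describes a hydroxyl oxygen bound to an sp3 (X4) carbon — an aliphatic alcohol.
The closest candidate here is a carboxylic acid group (-C(=O)OH), but the -OH is on a CX3 carbonyl carbon, not a CX4 carbon. No other fragment satisfies the full query, so there is no match.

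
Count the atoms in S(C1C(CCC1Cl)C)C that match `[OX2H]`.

The query [OX2H] means: aliphatic oxygen with two connections, one of which is H — an -OH oxygen.
Check the 9 heavy atoms by environment: 2× C (H2, X4) → no; 3× C (H1, X4) → no; 1× S (H0, X2) → no; 2× C (H3, X4) → no; 1× Cl (H0, X1) → no.
No environment satisfies the query, so 0 matching atoms.

0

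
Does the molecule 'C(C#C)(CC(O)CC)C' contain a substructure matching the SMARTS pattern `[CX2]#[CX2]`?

The pattern [CX2]#[CX2] describes a carbon-carbon triple bond — an alkyne.
The molecule carries an ethynyl group (-C#CH), whose atoms satisfy every constraint of the query, so the pattern matches.

Yes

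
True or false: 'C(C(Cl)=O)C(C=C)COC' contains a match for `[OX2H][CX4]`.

False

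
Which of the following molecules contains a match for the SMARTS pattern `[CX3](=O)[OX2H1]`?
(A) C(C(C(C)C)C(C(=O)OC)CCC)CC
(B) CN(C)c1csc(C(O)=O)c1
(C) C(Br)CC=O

B

[CX3](=O)[OX2H1] describes an sp2 carbon double-bonded to O and single-bonded to an -OH oxygen (a carboxylic acid).
(A) has a methyl-ester group (-C(=O)OCH3) but the singly-bonded O has no H (OX2H0, not OX2H1).
(B) contains a carboxylic acid group (-C(=O)OH), which satisfies every atom and bond constraint.
(C) has an aldehyde (-CHO) but there is no singly-bonded oxygen on the carbonyl carbon.
So the answer is (B).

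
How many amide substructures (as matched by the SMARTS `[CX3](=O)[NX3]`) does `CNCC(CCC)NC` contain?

[CX3](=O)[NX3] is the SMARTS for an amide: a carbonyl carbon bonded to a trivalent nitrogen.
No fragment in the molecule satisfies every constraint, giving 0 matches.

0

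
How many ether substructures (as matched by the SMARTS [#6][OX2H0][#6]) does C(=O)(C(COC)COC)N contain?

[#6][OX2H0][#6] is the SMARTS for an ether: an aliphatic oxygen bridging two carbons with no H on the oxygen.
The molecule carries 2 separate instances of a methoxy ether (-OCH3) meeting every constraint; each maps to a distinct set of atoms, giving 2 matches.

2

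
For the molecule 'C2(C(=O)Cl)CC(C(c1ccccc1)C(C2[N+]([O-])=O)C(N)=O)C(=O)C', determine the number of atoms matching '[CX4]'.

Check the 24 heavy atoms by environment: 7× C (X4) → match; 3× C (X3) → no; 4× O (X1) → no; 1× N (X3) → no; 1× N (charge +1, X3) → no; 1× O (charge -1, X1) → no; 6× c (aromatic, X3) → no; 1× Cl (X1) → no.
That gives 7 matching atoms.

7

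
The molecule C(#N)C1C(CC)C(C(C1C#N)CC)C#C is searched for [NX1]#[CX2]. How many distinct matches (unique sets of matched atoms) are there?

[NX1]#[CX2] is the SMARTS for a nitrile: a nitrogen triple-bonded to a two-connected carbon.
The molecule carries 2 separate instances of a nitrile (-C#N) meeting every constraint; each maps to a distinct set of atoms, giving 2 matches.

2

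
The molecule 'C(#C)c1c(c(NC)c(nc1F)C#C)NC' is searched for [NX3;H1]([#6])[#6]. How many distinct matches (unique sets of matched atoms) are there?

2

[NX3;H1]([#6])[#6] is the SMARTS for a secondary amine: a trivalent nitrogen with one H, bonded to two carbons.
The molecule carries 2 separate instances of an N-methylamino group (-NHCH3) meeting every constraint; each maps to a distinct set of atoms, giving 2 matches.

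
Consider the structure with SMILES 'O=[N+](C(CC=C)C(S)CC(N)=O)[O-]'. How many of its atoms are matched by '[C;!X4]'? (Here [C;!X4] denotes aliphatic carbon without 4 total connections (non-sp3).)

The query [C;!X4] means: aliphatic carbon that does not have four total connections.
Check the 13 heavy atoms by environment: 4× C (X4) → no; 1× N (charge +1, X3) → no; 1× O (charge -1, X1) → no; 2× O (X1) → no; 1× S (X2) → no; 3× C (X3) → match; 1× N (X3) → no.
That gives 3 matching atoms.

3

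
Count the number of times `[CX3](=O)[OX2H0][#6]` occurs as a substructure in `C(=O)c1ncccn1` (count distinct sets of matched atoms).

[CX3](=O)[OX2H0][#6] is the SMARTS for an ester: a carbonyl carbon bonded to an oxygen that is itself bonded to carbon (no H on that O).
No fragment in the molecule satisfies every constraint, giving 0 matches.

0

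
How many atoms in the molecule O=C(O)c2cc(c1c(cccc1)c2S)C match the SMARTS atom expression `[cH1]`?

5

The query [cH1] means: aromatic carbon bearing exactly one hydrogen.
Check the 15 heavy atoms by environment: 5× c (aromatic, H0) → no; 5× c (aromatic, H1) → match; 1× C (H0) → no; 1× O (H0) → no; 1× O (H1) → no; 1× S (H1) → no; 1× C (H3) → no.
That gives 5 matching atoms.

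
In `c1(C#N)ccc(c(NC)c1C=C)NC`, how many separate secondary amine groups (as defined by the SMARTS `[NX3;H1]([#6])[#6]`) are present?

[NX3;H1]([#6])[#6] is the SMARTS for a secondary amine: a trivalent nitrogen with one H, bonded to two carbons.
The molecule carries 2 separate instances of an N-methylamino group (-NHCH3) meeting every constraint; each maps to a distinct set of atoms, giving 2 matches.

2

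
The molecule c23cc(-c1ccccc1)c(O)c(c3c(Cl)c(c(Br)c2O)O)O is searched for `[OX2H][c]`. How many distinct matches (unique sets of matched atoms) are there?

[OX2H][c] is the SMARTS for a phenol: a hydroxyl oxygen attached to an aromatic carbon.
The molecule carries 4 separate instances of a hydroxyl group (-OH) meeting every constraint; each maps to a distinct set of atoms, giving 4 matches.

4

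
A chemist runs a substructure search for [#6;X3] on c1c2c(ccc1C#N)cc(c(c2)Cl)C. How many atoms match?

Check the 14 heavy atoms by environment: 10× c (aromatic, X3) → match; 1× C (X2) → no; 1× N (X1) → no; 1× Cl (X1) → no; 1× C (X4) → no.
That gives 10 matching atoms.

10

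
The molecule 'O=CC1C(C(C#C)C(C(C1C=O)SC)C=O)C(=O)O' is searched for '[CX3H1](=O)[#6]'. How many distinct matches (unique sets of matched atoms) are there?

3

[CX3H1](=O)[#6] is the SMARTS for an aldehyde: an sp2 carbon with one H, double-bonded to O and single-bonded to carbon.
The molecule carries 3 separate instances of an aldehyde (-CHO) meeting every constraint; each maps to a distinct set of atoms, giving 3 matches.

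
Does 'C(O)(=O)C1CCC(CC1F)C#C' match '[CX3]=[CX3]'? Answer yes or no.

No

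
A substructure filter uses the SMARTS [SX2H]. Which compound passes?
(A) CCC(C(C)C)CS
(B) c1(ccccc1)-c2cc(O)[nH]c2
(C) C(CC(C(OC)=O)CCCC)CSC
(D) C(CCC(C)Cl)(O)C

A

[SX2H] describes an aliphatic sulfur with two connections, one being H (a thiol).
(A) contains a thiol (-SH), which satisfies every atom and bond constraint.
(B) has a hydroxyl group (-OH) but it is an -OH, not an -SH.
(C) has a methylthio ether (-SCH3) but the sulfur has H0 (bonded to two carbons), not H1.
(D) has a hydroxyl group (-OH) but it is an -OH, not an -SH.
So the answer is (A).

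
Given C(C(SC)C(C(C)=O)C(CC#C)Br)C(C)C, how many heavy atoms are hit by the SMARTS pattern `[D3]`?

5

The query [D3] means: atom with exactly three heavy-atom neighbours.
Check the 16 heavy atoms by environment: 3× C (D2) → no; 5× C (D3) → match; 1× O (D1) → no; 5× C (D1) → no; 1× S (D2) → no; 1× Br (D1) → no.
That gives 5 matching atoms.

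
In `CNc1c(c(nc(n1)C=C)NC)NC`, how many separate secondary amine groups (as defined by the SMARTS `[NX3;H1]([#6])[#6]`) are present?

[NX3;H1]([#6])[#6] is the SMARTS for a secondary amine: a trivalent nitrogen with one H, bonded to two carbons.
The molecule carries 3 separate instances of an N-methylamino group (-NHCH3) meeting every constraint; each maps to a distinct set of atoms, giving 3 matches.

3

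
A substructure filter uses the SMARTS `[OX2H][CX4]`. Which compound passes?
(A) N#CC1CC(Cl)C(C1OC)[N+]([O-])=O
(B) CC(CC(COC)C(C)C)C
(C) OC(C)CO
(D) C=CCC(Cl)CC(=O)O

C

[OX2H][CX4] describes a hydroxyl oxygen bound to an sp3 (X4) carbon (an aliphatic alcohol).
(A) has a methoxy ether (-OCH3) but the oxygen has H0 (ether), not H1.
(B) has a methoxy ether (-OCH3) but the oxygen has H0 (ether), not H1.
(C) contains a hydroxyl group (-OH), which satisfies every atom and bond constraint.
(D) has a carboxylic acid group (-C(=O)OH) but the -OH is on a CX3 carbonyl carbon, not a CX4 carbon.
So the answer is (C).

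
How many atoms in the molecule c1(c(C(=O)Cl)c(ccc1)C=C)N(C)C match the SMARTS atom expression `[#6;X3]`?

9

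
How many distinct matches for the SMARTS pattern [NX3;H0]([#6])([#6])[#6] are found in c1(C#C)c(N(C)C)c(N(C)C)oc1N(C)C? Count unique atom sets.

3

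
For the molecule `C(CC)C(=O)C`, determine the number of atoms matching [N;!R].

0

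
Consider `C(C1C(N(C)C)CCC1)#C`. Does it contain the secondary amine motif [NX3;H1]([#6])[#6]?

No

The pattern [NX3;H1]([#6])[#6] describes a trivalent nitrogen with one H, bonded to two carbons — a secondary amine.
The closest candidate here is a dimethylamino group (-N(CH3)2), but the nitrogen has H0, not H1. No other fragment satisfies the full query, so there is no match.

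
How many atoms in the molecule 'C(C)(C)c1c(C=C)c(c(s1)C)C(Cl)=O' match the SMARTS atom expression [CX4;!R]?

Check the 14 heavy atoms by environment: 1× s (aromatic, X2, in 5-ring) → no; 4× c (aromatic, X3, in 5-ring) → no; 3× C (X3, acyclic) → no; 4× C (X4, acyclic) → match; 1× O (X1, acyclic) → no; 1× Cl (X1, acyclic) → no.
That gives 4 matching atoms.

4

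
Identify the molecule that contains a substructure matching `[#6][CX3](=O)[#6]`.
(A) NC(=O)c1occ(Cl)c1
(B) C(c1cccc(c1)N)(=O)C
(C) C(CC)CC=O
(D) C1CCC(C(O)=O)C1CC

[#6][CX3](=O)[#6] describes a carbonyl carbon (no H) flanked by two carbons (a ketone).
(A) has a primary amide (-C(=O)NH2) but one neighbour of the carbonyl carbon is N, not C.
(B) contains an acetyl/ketone group (-C(=O)CH3), which satisfies every atom and bond constraint.
(C) has an aldehyde (-CHO) but the carbonyl carbon has H1, so it is not flanked by two carbons.
(D) has a carboxylic acid group (-C(=O)OH) but one neighbour of the carbonyl carbon is O, not C.
So the answer is (B).

B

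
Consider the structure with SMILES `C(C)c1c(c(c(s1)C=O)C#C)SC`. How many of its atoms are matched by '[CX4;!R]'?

3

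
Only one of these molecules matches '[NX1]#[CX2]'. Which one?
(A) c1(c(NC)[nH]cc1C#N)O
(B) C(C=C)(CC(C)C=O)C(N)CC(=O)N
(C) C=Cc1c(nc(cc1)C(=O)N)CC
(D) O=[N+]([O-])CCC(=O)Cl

A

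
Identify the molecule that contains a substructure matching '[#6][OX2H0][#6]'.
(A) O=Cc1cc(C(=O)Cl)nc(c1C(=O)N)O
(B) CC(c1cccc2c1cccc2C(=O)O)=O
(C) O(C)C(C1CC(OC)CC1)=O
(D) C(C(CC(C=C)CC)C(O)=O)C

C

[#6][OX2H0][#6] describes an aliphatic oxygen bridging two carbons with no H on the oxygen (an ether).
(A) has a hydroxyl group (-OH) but the oxygen has H1, not H0 bridging two carbons.
(B) has a carboxylic acid group (-C(=O)OH) but the -OH oxygen has H1; the =O is OX1, not OX2.
(C) contains a methoxy ether (-OCH3), which satisfies every atom and bond constraint.
(D) has a carboxylic acid group (-C(=O)OH) but the -OH oxygen has H1; the =O is OX1, not OX2.
So the answer is (C).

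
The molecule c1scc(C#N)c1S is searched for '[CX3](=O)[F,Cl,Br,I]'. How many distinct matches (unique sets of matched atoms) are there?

0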